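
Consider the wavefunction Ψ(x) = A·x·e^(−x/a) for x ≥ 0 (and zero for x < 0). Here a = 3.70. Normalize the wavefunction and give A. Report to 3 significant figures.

The normalization condition is ∫|Ψ|² dx = 1 from 0 to ∞.
With ∫₀^∞ x^2 e^(−αx) dx = 2!/α^3, ∫|Ψ|² dx = A²·(a^3/4).
Hence A² = 1/[a^3/4].
Plugging in a = 3.70 yields A = 0.2810.

A ≈ 0.281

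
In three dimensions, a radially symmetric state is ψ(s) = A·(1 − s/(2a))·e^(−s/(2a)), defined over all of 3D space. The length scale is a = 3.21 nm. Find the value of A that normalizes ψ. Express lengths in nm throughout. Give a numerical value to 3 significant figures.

A ≈ 0.0347 nm^(-3/2)

Require ∫ |ψ|² 4πs² ds = 1 over the whole domain.
The angular integral contributes 4π, leaving ∫₀^∞ s²|ψ|² ds.
Using ∫₀^∞ sⁿ e^(−αs) ds = n!/αⁿ⁺¹, with ψ = A·(1 − s/(2a))·e^(−s/(2a)), the integral evaluates to A²·[8·π·a^3].
Hence A² = 1/[8·π·a^3].
With a = 3.21: A² = 0.001203 and A = 0.03468.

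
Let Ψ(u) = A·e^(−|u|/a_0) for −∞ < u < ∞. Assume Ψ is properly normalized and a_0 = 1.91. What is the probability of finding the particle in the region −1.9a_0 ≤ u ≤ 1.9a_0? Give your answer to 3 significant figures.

P ≈ 0.978

|Ψ|² is the probability density, so P = ∫_{−1.9a_0}^{1.9a_0} |Ψ|² du.
With A² fixed by ∫|Ψ|² = 1, i.e. A² = (a_0)^(−1), substitute and integrate.
By symmetry take twice the u ≥ 0 contribution in numerator and denominator; the 2's cancel. Substituting t = u/a_0, A² and the length scale cancel in the ratio: P = ∫_{0}^{1.9} e^(-2·t) dt / ∫_{0}^{∞} e^(-2·t) dt.
An antiderivative of e^(-2·t) is -e^(-2·t)/2; evaluating from 0 to 1.9 gives 1/2 - e^(-19/5)/2, while the full integral is 1/2.
This works out to P = 0.9776.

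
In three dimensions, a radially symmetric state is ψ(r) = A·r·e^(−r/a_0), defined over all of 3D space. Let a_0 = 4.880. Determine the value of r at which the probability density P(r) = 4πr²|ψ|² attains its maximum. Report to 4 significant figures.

r ≈ 9.760

Differentiate P(r) = 4πr²|ψ|² with respect to r and set to zero.
Solving yields r = 2·a_0.
With a_0 = 4.880, the most probable radial distance is 9.7600.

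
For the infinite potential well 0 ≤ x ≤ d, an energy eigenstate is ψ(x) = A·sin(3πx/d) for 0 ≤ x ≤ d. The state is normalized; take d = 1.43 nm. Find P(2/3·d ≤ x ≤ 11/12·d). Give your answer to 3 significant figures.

The probability is P = ∫ |ψ|² dx over [2/3·d, 11/12·d].
Since A² = 1/(d/2), this is the region integral divided by the full normalization integral.
In terms of u = x/d (A² and the length scale cancel between numerator and denominator), P = [∫_{2/3}^{11/12} sin(3·π·u)^2 du] / [∫_{0}^{1} sin(3·π·u)^2 du].
Using ∫ sin(3·π·u)^2 du = u/2 - sin(6·π·u)/(12·π), the numerator is 1/(12·π) + 1/8 and the denominator is 1/2.
The result is P = (2 + 3·π)/(12·π).

P ≈ 0.303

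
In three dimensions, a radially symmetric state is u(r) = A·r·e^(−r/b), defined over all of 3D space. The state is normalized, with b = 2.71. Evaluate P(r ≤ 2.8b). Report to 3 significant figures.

With dV = 4πr²dr, the probability is ∫|u|² dV over r ≤ 2.8b.
The full normalization integral is A²·[3·π·b^5] = 1, fixing A².
In terms of t = r/b (A², 4π and the length scale all cancel between numerator and denominator), P = [∫_{0}^{2.8} t^4·e^(-2·t) dt] / [∫_{0}^{∞} t^4·e^(-2·t) dt].
An antiderivative of t^4·e^(-2·t) is -(t^4/2 + t^3 + 3·t^2/2 + 3·t/2 + 3/4)·e^(-2·t); evaluating from 0 to 2.8 gives ≈ 0.49339, while the full integral is 3/4.
This evaluates to P = 0.6578.

P ≈ 0.658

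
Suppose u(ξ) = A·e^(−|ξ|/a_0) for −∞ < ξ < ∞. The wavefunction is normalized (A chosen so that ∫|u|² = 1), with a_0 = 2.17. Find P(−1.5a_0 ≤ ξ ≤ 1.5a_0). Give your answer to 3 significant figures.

P = ∫_{−1.5a_0}^{1.5a_0} |u(ξ)|² dξ.
The normalization integral ∫|u|²dξ over the whole domain equals a_0·A², and A² cancels in the ratio.
Both integrals are even about ξ = 0, so only the ξ ≥ 0 halves are needed (the factors of 2 cancel). Let t = ξ/a_0; then A² and the length scale cancel, so P = ∫_{0}^{1.5} e^(-2·t) dt ÷ ∫_{0}^{∞} e^(-2·t) dt.
With ∫ e^(-2·t) dt = -e^(-2·t)/2 + C, the region integral is 1/2 - e^(-3)/2 and the full one is 1/2.
The result is P = 0.9502.

P ≈ 0.950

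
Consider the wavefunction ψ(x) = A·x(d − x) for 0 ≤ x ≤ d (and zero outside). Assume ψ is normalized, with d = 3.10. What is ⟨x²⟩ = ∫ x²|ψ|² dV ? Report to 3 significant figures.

⟨x^2⟩ ≈ 2.75

The expectation value is the |ψ|²-weighted average of x^2: ∫ x^2|ψ|² dx.
Expanding the polynomial and integrating term by term, evaluating both integrals, ⟨x²⟩ = 2·d^2/7.
Putting d = 3.10 gives 2.746.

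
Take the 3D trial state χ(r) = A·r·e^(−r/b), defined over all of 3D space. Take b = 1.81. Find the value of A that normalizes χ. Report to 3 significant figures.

A ≈ 0.0739

We need A² ∫|f|² 4πr² dr = 1, taking the integral from 0 to ∞.
(Spherical symmetry: dV = 4πr² dr.)
With ∫₀^∞ r^4 e^(−αr) dr = 4!/α^5, ∫|χ|² 4πr² dr = A²·(3·π·b^5).
Hence A² = 1/[3·π·b^5].
Substituting b = 1.81 gives A² = 0.005462, so A = 0.07390.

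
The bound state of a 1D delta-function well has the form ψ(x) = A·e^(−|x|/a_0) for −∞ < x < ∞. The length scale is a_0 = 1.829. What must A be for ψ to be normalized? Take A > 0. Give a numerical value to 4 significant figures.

A ≈ 0.7394

The normalization condition is ∫|ψ|² dx = 1 from −∞ to ∞.
∫|ψ|² dx = A²·(a_0).
With a_0 = 1.829: A² = 0.54675 and A = 0.73942.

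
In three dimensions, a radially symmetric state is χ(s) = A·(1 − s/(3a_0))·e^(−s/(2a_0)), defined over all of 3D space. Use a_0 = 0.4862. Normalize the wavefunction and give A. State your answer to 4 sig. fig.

A ≈ 1.019

Normalization requires ∫|χ|² 4πs² ds = 1, integrated from 0 to ∞.
(Spherical symmetry: dV = 4πs² ds.)
Recall ∫₀^∞ s^m e^(−s/β) ds = m!·β^(m+1), with χ = A·(1 − s/(3a_0))·e^(−s/(2a_0)), the integral evaluates to A²·[8·π·a_0^3/3].
Hence A² = 1/[8·π·a_0^3/3].
Plugging in a_0 = 0.4862 yields A = 1.0191.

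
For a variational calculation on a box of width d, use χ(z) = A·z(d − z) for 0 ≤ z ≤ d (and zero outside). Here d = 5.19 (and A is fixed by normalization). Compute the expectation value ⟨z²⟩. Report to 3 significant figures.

⟨z^2⟩ ≈ 7.70

By definition ⟨z²⟩ = ∫ z^2 |χ(z)|² dz.
Expanding the polynomial and integrating term by term, evaluating both integrals, ⟨z²⟩ = 2·d^2/7.
Putting d = 5.19 gives 7.696.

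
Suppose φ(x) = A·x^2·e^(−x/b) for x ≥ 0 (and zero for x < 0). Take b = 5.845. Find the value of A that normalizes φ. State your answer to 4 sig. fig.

A ≈ 0.01398

Require ∫ |φ|² dx = 1 over the whole domain.
Using ∫₀^∞ xⁿ e^(−αx) dx = n!/αⁿ⁺¹, ∫|φ|² dx = A²·(3·b^5/4).
Setting this equal to 1 gives A² = 1/(3·b^5/4).
Substituting b = 5.845 gives A² = 0.00019544, so A = 0.013980.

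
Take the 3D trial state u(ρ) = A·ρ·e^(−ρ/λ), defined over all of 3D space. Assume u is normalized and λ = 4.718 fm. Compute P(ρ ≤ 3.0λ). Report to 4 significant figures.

P ≈ 0.7149

P = ∫ |u|² 4πρ² dρ over ρ ≤ 3.0λ.
Normalization gives A² = 1/(3·π·λ^5).
In terms of t = ρ/λ (A², 4π and the length scale all cancel between numerator and denominator), P = [∫_{0}^{3.0} t^4·e^(-2·t) dt] / [∫_{0}^{∞} t^4·e^(-2·t) dt].
An antiderivative of t^4·e^(-2·t) is -(t^4/2 + t^3 + 3·t^2/2 + 3·t/2 + 3/4)·e^(-2·t); evaluating from 0 to 3.0 gives 3/4 - 345·e^(-6)/4, while the full integral is 3/4.
The region integral divided by the full integral gives P = 0.71494.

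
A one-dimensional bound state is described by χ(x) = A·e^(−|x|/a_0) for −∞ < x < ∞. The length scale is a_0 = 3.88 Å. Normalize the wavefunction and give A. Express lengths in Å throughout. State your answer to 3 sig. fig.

A ≈ 0.508 Å^(-1/2)

Require ∫ |χ|² dx = 1 over the whole domain.
∫|χ|² dx = A²·(a_0).
Setting this equal to 1 gives A² = 1/(a_0).
Plugging in a_0 = 3.88 yields A = 0.5077.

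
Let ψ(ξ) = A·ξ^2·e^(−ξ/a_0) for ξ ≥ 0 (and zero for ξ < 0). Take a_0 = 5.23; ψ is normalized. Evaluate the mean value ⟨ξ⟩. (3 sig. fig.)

The expectation value is the |ψ|²-weighted average of ξ: ∫ ξ|ψ|² dξ.
Evaluating both integrals, ⟨ξ⟩ = 5·a_0/2.
With a_0 = 5.23, ⟨ξ⟩ = 13.08.

⟨ξ⟩ ≈ 13.1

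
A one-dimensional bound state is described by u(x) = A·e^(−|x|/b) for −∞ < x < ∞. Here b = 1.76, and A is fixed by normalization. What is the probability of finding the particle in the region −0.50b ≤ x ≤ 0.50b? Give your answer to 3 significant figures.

P ≈ 0.632

The probability is P = ∫ |u|² dx over [−0.50b, 0.50b].
Since A² = 1/(b), this is the region integral divided by the full normalization integral.
Both integrals are even about x = 0, so only the x ≥ 0 halves are needed (the factors of 2 cancel). Substituting t = x/b, A² and the length scale cancel in the ratio: P = ∫_{0}^{0.50} e^(-2·t) dt / ∫_{0}^{∞} e^(-2·t) dt.
With ∫ e^(-2·t) dt = -e^(-2·t)/2 + C, the region integral is 1/2 - e^(-1)/2 and the full one is 1/2.
Taking the ratio, P = 0.6321.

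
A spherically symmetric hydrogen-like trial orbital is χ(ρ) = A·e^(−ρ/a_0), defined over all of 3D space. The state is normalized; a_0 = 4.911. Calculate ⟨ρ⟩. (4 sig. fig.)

⟨ρ⟩ ≈ 7.367

⟨ρ⟩ = ∫ ρ |χ|² 4πρ² dρ over the full domain.
Recall ∫₀^∞ ρ^m e^(−ρ/β) dρ = m!·β^(m+1), evaluating both integrals, ⟨ρ⟩ = 3·a_0/2.
With a_0 = 4.911, ⟨ρ⟩ = 7.3665.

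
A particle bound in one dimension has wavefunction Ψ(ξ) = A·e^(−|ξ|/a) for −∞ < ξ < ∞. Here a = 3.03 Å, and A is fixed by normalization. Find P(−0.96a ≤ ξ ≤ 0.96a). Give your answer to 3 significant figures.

P ≈ 0.853

P = ∫_{−0.96a}^{0.96a} |Ψ(ξ)|² dξ.
With A² fixed by ∫|Ψ|² = 1, i.e. A² = (a)^(−1), substitute and integrate.
By symmetry take twice the ξ ≥ 0 contribution in numerator and denominator; the 2's cancel. Substituting u = ξ/a, A² and the length scale cancel in the ratio: P = ∫_{0}^{0.96} e^(-2·u) du / ∫_{0}^{∞} e^(-2·u) du.
An antiderivative of e^(-2·u) is -e^(-2·u)/2; evaluating from 0 to 0.96 gives 1/2 - e^(-48/25)/2, while the full integral is 1/2.
The result is P = 0.8534.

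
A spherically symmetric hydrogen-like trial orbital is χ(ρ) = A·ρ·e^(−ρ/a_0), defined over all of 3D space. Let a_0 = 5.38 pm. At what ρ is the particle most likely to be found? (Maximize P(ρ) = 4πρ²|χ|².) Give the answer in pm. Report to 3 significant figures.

The maximum of P(ρ) = 4πρ²|χ|² occurs where its derivative vanishes.
This gives ρ = 2·a_0.
With a_0 = 5.38, the most probable radial distance is 10.76 pm.

ρ ≈ 10.8 pm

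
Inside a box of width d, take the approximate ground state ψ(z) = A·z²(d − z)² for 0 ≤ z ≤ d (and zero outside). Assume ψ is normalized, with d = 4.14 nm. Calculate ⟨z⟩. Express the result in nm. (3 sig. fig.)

⟨z⟩ ≈ 2.07 nm

The expectation value is the |ψ|²-weighted average of z: ∫ z|ψ|² dz.
Expanding the polynomial and integrating term by term, since the A² factors cancel between numerator and denominator, ⟨z⟩ = d/2.
With d = 4.14, ⟨z⟩ = 2.070.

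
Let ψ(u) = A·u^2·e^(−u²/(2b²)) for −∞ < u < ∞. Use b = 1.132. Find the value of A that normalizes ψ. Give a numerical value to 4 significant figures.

Require ∫ |ψ|² du = 1 over the whole domain.
∫|ψ|² du = A²·(3·√(π)·b^5/4).
Plugging in b = 1.132 yields A = 0.63616.

A ≈ 0.6362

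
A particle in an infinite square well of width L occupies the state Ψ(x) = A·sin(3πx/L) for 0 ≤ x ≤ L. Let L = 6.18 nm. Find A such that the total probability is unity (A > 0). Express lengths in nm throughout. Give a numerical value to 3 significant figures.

Normalization requires ∫|Ψ|² dx = 1, integrated from 0 to L.
With ∫₀^L sin²(nπx/L) dx = L/2, with Ψ = A·sin(3πx/L), the integral evaluates to A²·[L/2].
So A² = (L/2)^(−1).
With L = 6.18: A² = 0.3236 and A = 0.5689.

A ≈ 0.569 nm^(-1/2)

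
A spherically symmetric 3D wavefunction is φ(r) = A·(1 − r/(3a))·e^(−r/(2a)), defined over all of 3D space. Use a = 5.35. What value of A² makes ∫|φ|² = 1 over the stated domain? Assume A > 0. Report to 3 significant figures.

A^2 ≈ 0.000780

Require ∫ |φ|² 4πr² dr = 1 over the whole domain.
(Spherical symmetry: dV = 4πr² dr.)
The integral (without the A² prefactor) comes out to 8·π·a^3/3.
With a = 5.35: A² = 0.0007795 and A = 0.02792.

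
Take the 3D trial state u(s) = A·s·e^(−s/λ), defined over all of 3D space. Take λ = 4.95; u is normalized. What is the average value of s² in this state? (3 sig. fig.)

By definition ⟨s²⟩ = ∫ s^2 |u(s)|² 4πs² ds.
Evaluating both integrals, ⟨s²⟩ = 15·λ^2/2.
With λ = 4.95, ⟨s^2⟩ = 183.8.

⟨s^2⟩ ≈ 184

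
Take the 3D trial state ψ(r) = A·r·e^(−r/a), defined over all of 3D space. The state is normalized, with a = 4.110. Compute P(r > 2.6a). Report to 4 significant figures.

P = ∫ |ψ|² 4πr² dr over r > 2.6a.
A² is fixed by ∫₀^∞ 4πr²|ψ|² dr = 1, i.e. A² = (3·π·a^5)^(−1).
In terms of u = r/a (A², 4π and the length scale all cancel between numerator and denominator), P = [∫_{2.6}^{∞} u^4·e^(-2·u) du] / [∫_{0}^{∞} u^4·e^(-2·u) du].
Using ∫ u^4·e^(-2·u) du = -(u^4/2 + u^3 + 3·u^2/2 + 3·u/2 + 3/4)·e^(-2·u), the numerator is ≈ 0.304596 and the denominator is 3/4.
This evaluates to P = 0.40613.

P ≈ 0.4061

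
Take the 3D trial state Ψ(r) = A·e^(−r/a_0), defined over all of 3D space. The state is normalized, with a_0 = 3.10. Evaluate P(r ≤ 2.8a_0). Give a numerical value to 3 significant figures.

Integrate the radial probability density 4πr²|Ψ|² over r ≤ 2.8a_0.
A² is fixed by ∫₀^∞ 4πr²|Ψ|² dr = 1, i.e. A² = (π·a_0^3)^(−1).
Let u = r/a_0; then A², 4π and the length scale all cancel, so P = ∫_{0}^{2.8} u^2·e^(-2·u) du ÷ ∫_{0}^{∞} u^2·e^(-2·u) du.
With ∫ u^2·e^(-2·u) du = -(2·u^2 + 2·u + 1)·e^(-2·u)/4 + C, the region integral is 1/4 - 557·e^(-28/5)/100 and the full one is 1/4.
The region integral divided by the full integral gives P = 0.9176.

P ≈ 0.918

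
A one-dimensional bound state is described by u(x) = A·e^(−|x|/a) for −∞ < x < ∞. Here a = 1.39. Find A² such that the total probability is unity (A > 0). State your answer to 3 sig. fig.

Normalization requires ∫|u|² dx = 1, integrated from −∞ to ∞.
With u = A·e^(−|x|/a), the integral evaluates to A²·[a].
Hence A² = 1/[a].
With a = 1.39: A² = 0.7194 and A = 0.8482.

A^2 ≈ 0.719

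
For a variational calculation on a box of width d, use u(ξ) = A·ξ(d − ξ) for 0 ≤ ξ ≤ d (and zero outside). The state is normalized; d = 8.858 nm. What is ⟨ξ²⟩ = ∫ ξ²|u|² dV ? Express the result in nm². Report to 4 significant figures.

⟨ξ^2⟩ ≈ 22.42 nm^2

By definition ⟨ξ²⟩ = ∫ ξ^2 |u(ξ)|² dξ.
Expanding the polynomial and integrating term by term, evaluating both integrals, ⟨ξ²⟩ = 2·d^2/7.
With d = 8.858, ⟨ξ^2⟩ = 22.418.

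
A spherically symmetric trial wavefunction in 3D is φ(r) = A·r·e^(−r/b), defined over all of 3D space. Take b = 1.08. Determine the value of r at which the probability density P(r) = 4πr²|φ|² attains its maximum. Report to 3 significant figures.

The maximum of P(r) = 4πr²|φ|² occurs where its derivative vanishes.
Solving yields r = 2·b.
With b = 1.08, the most probable radial distance is 2.160.

r ≈ 2.16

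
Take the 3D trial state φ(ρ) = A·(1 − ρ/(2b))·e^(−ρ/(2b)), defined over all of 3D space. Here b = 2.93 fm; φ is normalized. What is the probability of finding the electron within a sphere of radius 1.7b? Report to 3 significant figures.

P ≈ 0.0521

Integrate the radial probability density 4πρ²|φ|² over ρ ≤ 1.7b.
A² is fixed by ∫₀^∞ 4πρ²|φ|² dρ = 1, i.e. A² = (8·π·b^3)^(−1).
Let u = ρ/b; then A², 4π and the length scale all cancel, so P = ∫_{0}^{1.7} u^2·(1 - u/2)^2·e^(-u) du ÷ ∫_{0}^{∞} u^2·(1 - u/2)^2·e^(-u) du.
Using ∫ u^2·(1 - u/2)^2·e^(-u) du = -(u^4/4 + u^2 + 2·u + 2)·e^(-u), the numerator is ≈ 0.10411 and the denominator is 2.
The region integral divided by the full integral gives P = 0.05205.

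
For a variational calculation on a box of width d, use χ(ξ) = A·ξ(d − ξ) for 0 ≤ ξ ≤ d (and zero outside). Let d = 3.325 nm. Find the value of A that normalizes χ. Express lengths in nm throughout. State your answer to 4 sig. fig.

Normalization requires ∫|χ|² dξ = 1, integrated from 0 to d.
Expanding the polynomial and integrating term by term, ∫|χ|² dξ = A²·(d^5/30).
So A² = (d^5/30)^(−1).
Plugging in d = 3.325 yields A = 0.27169.

A ≈ 0.2717 nm^(-5/2)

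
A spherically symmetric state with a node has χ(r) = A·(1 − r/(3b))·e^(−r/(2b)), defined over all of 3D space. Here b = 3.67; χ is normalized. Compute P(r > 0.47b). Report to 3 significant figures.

P ≈ 0.971

With dV = 4πr²dr, the probability is ∫|χ|² dV over r > 0.47b.
Normalization gives A² = 1/(8·π·b^3/3).
Let u = r/b; then A², 4π and the length scale all cancel, so P = ∫_{0.47}^{∞} u^2·(1 - u/3)^2·e^(-u) du ÷ ∫_{0}^{∞} u^2·(1 - u/3)^2·e^(-u) du.
Using ∫ u^2·(1 - u/3)^2·e^(-u) du = (-u^4 + 2·u^3 - 3·u^2 - 6·u - 6)·e^(-u)/9, the numerator is ≈ 0.64749 and the denominator is 2/3.
Taking the ratio yields P = 0.9712.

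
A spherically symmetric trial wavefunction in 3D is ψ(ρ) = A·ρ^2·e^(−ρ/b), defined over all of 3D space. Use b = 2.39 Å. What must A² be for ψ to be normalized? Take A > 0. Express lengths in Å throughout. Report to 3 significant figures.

Require ∫ |ψ|² 4πρ² dρ = 1 over the whole domain.
With ∫₀^∞ ρ^6 e^(−αρ) dρ = 6!/α^7, ∫|ψ|² 4πρ² dρ = A²·(45·π·b^7/2).
Setting this equal to 1 gives A² = 1/(45·π·b^7/2).
Substituting b = 2.39 gives A² = 0.00003176, so A = 0.005636.

A^2 ≈ 0.0000318 Å^(-7)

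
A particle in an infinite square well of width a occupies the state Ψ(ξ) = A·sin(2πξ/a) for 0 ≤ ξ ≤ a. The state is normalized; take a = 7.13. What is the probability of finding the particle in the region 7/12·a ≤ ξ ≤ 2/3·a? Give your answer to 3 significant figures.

P ≈ 0.0833

P = ∫_{7/12·a}^{2/3·a} |Ψ(ξ)|² dξ.
Since A² = 1/(a/2), this is the region integral divided by the full normalization integral.
Let u = ξ/a; then A² and the length scale cancel, so P = ∫_{7/12}^{2/3} sin(2·π·u)^2 du ÷ ∫_{0}^{1} sin(2·π·u)^2 du.
Using ∫ sin(2·π·u)^2 du = u/2 - sin(4·π·u)/(8·π), the numerator is 1/24 and the denominator is 1/2.
Evaluating gives P = 1/12.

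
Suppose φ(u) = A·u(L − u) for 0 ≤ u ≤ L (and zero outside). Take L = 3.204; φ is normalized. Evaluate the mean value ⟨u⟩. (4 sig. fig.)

The expectation value is the |φ|²-weighted average of u: ∫ u|φ|² du.
Expanding the polynomial and integrating term by term, since the A² factors cancel between numerator and denominator, ⟨u⟩ = L/2.
Putting L = 3.204 gives 1.6020.

⟨u⟩ ≈ 1.602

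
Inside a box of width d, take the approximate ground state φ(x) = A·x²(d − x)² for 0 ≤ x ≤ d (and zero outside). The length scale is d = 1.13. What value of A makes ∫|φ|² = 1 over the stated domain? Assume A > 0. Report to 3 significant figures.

We need A² ∫|f|² dx = 1, taking the integral from 0 to d.
The integral (without the A² prefactor) comes out to d^9/630.
So A² = (d^9/630)^(−1).
With d = 1.13: A² = 209.7 and A = 14.48.

A ≈ 14.5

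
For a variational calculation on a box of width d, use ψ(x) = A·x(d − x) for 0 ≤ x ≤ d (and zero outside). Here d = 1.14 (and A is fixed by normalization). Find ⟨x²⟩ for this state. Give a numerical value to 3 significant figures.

By definition ⟨x²⟩ = ∫ x^2 |ψ(x)|² dx.
Expanding the polynomial and integrating term by term, the ratio of the moment integral to the normalization integral gives ⟨x²⟩ = 2·d^2/7.
With d = 1.14, ⟨x^2⟩ = 0.3713.

⟨x^2⟩ ≈ 0.371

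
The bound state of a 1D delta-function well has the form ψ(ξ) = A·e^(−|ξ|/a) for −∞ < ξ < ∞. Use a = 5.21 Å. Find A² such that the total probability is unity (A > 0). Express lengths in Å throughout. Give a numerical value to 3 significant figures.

A^2 ≈ 0.192 Å^(-1)

The normalization condition is ∫|ψ|² dξ = 1 from −∞ to ∞.
Recall ∫₀^∞ ξ^m e^(−ξ/β) dξ = m!·β^(m+1), carrying out the integral gives A² · a.
Setting this equal to 1 gives A² = 1/(a).
With a = 5.21: A² = 0.1919 and A = 0.4381.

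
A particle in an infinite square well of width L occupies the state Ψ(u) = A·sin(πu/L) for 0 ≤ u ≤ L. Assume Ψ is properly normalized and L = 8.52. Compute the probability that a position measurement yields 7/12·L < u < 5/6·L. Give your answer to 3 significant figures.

P ≈ 0.308

P = ∫_{7/12·L}^{5/6·L} |Ψ(u)|² du.
The normalization integral ∫|Ψ|²du over the whole domain equals L/2·A², and A² cancels in the ratio.
Substituting t = u/L, A² and the length scale cancel in the ratio: P = ∫_{7/12}^{5/6} sin(π·t)^2 dt / ∫_{0}^{1} sin(π·t)^2 dt.
With ∫ sin(π·t)^2 dt = t/2 - sin(2·π·t)/(4·π) + C, the region integral is -1/(8·π) + √(3)/(8·π) + 1/8 and the full one is 1/2.
Evaluating gives P = (-1 + √(3) + π)/(4·π).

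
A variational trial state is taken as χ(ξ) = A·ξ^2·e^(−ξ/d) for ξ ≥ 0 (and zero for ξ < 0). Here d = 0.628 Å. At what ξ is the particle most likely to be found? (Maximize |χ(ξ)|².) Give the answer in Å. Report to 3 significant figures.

Differentiate |χ(ξ)|² with respect to ξ and set to zero.
Solving yields ξ = 2·d.
With d = 0.628, the most probable position is 1.256 Å.

ξ ≈ 1.26 Å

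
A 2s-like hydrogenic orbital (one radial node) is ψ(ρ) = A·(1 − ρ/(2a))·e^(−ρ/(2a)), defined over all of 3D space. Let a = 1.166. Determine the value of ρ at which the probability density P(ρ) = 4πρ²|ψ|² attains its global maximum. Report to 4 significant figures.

The maximum of P(ρ) = 4πρ²|ψ|² occurs where its derivative vanishes.
This gives ρ = a·(√(5) + 3).
With a = 1.166, the most probable radial distance is 6.1053.

ρ ≈ 6.105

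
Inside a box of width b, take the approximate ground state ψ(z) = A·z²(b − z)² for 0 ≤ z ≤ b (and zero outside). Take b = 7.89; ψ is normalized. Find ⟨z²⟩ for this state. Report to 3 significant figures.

⟨z²⟩ = ∫ z^2 |ψ|² dz over the full domain.
Since the A² factors cancel between numerator and denominator, ⟨z²⟩ = 3·b^2/11.
With b = 7.89, ⟨z^2⟩ = 16.98.

⟨z^2⟩ ≈ 17.0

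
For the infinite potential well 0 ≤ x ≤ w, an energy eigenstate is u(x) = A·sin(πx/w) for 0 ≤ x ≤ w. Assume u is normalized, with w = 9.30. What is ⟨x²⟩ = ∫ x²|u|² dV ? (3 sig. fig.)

⟨x^2⟩ ≈ 24.4

The expectation value is the |u|²-weighted average of x^2: ∫ x^2|u|² dx.
Evaluating both integrals, ⟨x²⟩ = -w^2/(2·π^2) + w^2/3.
Putting w = 9.30 gives 24.45.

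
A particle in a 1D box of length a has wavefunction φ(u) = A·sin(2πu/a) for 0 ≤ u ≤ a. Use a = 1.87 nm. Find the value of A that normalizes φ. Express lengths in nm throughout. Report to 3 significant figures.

A ≈ 1.03 nm^(-1/2)

The normalization condition is ∫|φ|² du = 1 from 0 to a.
Using sin²θ = (1 − cos 2θ)/2, carrying out the integral gives A² · a/2.
Plugging in a = 1.87 yields A = 1.034.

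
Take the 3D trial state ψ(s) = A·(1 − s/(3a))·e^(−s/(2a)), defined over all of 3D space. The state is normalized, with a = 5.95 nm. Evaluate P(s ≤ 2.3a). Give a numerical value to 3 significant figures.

P ≈ 0.343

With dV = 4πs²ds, the probability is ∫|ψ|² dV over s ≤ 2.3a.
The full normalization integral is A²·[8·π·a^3/3] = 1, fixing A².
In terms of u = s/a (A², 4π and the length scale all cancel between numerator and denominator), P = [∫_{0}^{2.3} u^2·(1 - u/3)^2·e^(-u) du] / [∫_{0}^{∞} u^2·(1 - u/3)^2·e^(-u) du].
Using ∫ u^2·(1 - u/3)^2·e^(-u) du = (-u^4 + 2·u^3 - 3·u^2 - 6·u - 6)·e^(-u)/9, the numerator is ≈ 0.22865 and the denominator is 2/3.
Taking the ratio yields P = 0.3430.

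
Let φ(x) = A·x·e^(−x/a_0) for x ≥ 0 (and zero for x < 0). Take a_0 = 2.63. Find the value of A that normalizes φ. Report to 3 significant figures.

A ≈ 0.469

Require ∫ |φ|² dx = 1 over the whole domain.
Using ∫₀^∞ xⁿ e^(−αx) dx = n!/αⁿ⁺¹, the integral (without the A² prefactor) comes out to a_0^3/4.
Plugging in a_0 = 2.63 yields A = 0.4689.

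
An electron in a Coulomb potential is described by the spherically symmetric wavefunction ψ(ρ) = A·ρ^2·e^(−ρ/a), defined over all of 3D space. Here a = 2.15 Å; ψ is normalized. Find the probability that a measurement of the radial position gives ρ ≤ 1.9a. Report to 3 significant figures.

With dV = 4πρ²dρ, the probability is ∫|ψ|² dV over ρ ≤ 1.9a.
Normalization gives A² = 1/(45·π·a^7/2).
Let u = ρ/a; then A², 4π and the length scale all cancel, so P = ∫_{0}^{1.9} u^6·e^(-2·u) du ÷ ∫_{0}^{∞} u^6·e^(-2·u) du.
Using ∫ u^6·e^(-2·u) du = -(4·u^6 + 12·u^5 + 30·u^4 + 60·u^3 + 90·u^2 + 90·u + 45)·e^(-2·u)/8, the numerator is ≈ 0.51127 and the denominator is 45/8.
The region integral divided by the full integral gives P = 0.09089.

P ≈ 0.0909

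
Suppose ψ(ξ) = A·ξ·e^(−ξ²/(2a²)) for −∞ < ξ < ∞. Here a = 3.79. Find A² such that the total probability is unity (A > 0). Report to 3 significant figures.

Require ∫ |ψ|² dξ = 1 over the whole domain.
Carrying out the integral gives A² · √(π)·a^3/2.
So A² = (√(π)·a^3/2)^(−1).
Substituting a = 3.79 gives A² = 0.02073, so A = 0.1440.

A^2 ≈ 0.0207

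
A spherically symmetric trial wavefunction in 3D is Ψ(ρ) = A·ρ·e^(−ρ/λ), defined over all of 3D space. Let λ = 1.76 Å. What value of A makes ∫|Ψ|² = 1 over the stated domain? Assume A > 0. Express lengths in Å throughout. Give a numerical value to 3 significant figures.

Normalization requires ∫|Ψ|² 4πρ² dρ = 1, integrated from 0 to ∞.
∫|Ψ|² 4πρ² dρ = A²·(3·π·λ^5).
Plugging in λ = 1.76 yields A = 0.07927.

A ≈ 0.0793 Å^(-5/2)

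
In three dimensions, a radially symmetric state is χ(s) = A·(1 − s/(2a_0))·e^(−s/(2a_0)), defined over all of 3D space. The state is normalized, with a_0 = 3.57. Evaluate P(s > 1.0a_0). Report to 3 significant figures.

With dV = 4πs²ds, the probability is ∫|χ|² dV over s > 1.0a_0.
A² is fixed by ∫₀^∞ 4πs²|χ|² ds = 1, i.e. A² = (8·π·a_0^3)^(−1).
Substituting u = s/a_0, A², 4π and the length scale all cancel in the ratio: P = ∫_{1.0}^{∞} u^2·(1 - u/2)^2·e^(-u) du / ∫_{0}^{∞} u^2·(1 - u/2)^2·e^(-u) du.
With ∫ u^2·(1 - u/2)^2·e^(-u) du = -(u^4/4 + u^2 + 2·u + 2)·e^(-u) + C, the region integral is 21·e^(-1)/4 and the full one is 2.
Taking the ratio yields P = 0.9657.

P ≈ 0.966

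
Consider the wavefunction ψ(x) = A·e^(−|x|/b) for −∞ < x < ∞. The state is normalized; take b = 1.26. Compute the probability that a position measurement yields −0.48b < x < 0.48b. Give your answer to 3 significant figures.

P ≈ 0.617

|ψ|² is the probability density, so P = ∫_{−0.48b}^{0.48b} |ψ|² dx.
With A² fixed by ∫|ψ|² = 1, i.e. A² = (b)^(−1), substitute and integrate.
By symmetry take twice the x ≥ 0 contribution in numerator and denominator; the 2's cancel. Let u = x/b; then A² and the length scale cancel, so P = ∫_{0}^{0.48} e^(-2·u) du ÷ ∫_{0}^{∞} e^(-2·u) du.
With ∫ e^(-2·u) du = -e^(-2·u)/2 + C, the region integral is 1/2 - e^(-24/25)/2 and the full one is 1/2.
Taking the ratio, P = 0.6171.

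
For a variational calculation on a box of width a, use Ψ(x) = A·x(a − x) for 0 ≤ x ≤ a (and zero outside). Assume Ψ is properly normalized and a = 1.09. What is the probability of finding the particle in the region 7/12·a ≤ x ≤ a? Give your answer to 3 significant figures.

|Ψ|² is the probability density, so P = ∫_{7/12·a}^{a} |Ψ|² dx.
Since A² = 1/(a^5/30), this is the region integral divided by the full normalization integral.
Substituting u = x/a, A² and the length scale cancel in the ratio: P = ∫_{7/12}^{1} u^2·(1 - u)^2 du / ∫_{0}^{1} u^2·(1 - u)^2 du.
With ∫ u^2·(1 - u)^2 du = u^3·(6·u^2 - 15·u + 10)/30 + C, the region integral is ≈ 0.011554 and the full one is 1/30.
Evaluating gives P = 0.3466.

P ≈ 0.347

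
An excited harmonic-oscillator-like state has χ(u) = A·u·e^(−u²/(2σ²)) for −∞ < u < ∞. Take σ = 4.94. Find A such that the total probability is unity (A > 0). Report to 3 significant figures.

Normalization requires ∫|χ|² du = 1, integrated from −∞ to ∞.
Using the Gaussian integral ∫_{−∞}^{∞} e^(−αu²) du = √(π/α), with χ = A·u·e^(−u²/(2σ²)), the integral evaluates to A²·[√(π)·σ^3/2].
So A² = (√(π)·σ^3/2)^(−1).
Plugging in σ = 4.94 yields A = 0.09675.

A ≈ 0.0967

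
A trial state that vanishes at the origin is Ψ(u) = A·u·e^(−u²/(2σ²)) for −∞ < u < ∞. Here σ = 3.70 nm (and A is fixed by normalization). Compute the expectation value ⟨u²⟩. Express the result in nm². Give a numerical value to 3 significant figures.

⟨u^2⟩ ≈ 20.5 nm^2

⟨u²⟩ = ∫ u^2 |Ψ|² du over the full domain.
Differentiating ∫e^(−αu²) du = √(π/α) under α to get the higher moments, since the A² factors cancel between numerator and denominator, ⟨u²⟩ = 3·σ^2/2.
Putting σ = 3.70 gives 20.54.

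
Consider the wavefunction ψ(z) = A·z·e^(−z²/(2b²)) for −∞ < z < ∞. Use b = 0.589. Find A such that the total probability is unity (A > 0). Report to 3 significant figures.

A ≈ 2.35

Require ∫ |ψ|² dz = 1 over the whole domain.
∫|ψ|² dz = A²·(√(π)·b^3/2).
Plugging in b = 0.589 yields A = 2.350.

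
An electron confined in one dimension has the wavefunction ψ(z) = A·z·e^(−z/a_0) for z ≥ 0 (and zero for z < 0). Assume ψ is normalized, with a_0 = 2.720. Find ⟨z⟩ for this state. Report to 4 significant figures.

⟨z⟩ = ∫ z |ψ|² dz over the full domain.
Recall ∫₀^∞ z^m e^(−z/β) dz = m!·β^(m+1), since the A² factors cancel between numerator and denominator, ⟨z⟩ = 3·a_0/2.
Putting a_0 = 2.720 gives 4.0800.

⟨z⟩ ≈ 4.080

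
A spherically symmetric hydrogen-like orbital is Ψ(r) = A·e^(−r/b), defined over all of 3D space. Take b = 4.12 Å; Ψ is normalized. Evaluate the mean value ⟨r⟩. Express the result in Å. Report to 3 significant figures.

⟨r⟩ = ∫ r |Ψ|² 4πr² dr over the full domain.
Using ∫₀^∞ rⁿ e^(−αr) dr = n!/αⁿ⁺¹, the ratio of the moment integral to the normalization integral gives ⟨r⟩ = 3·b/2.
Putting b = 4.12 gives 6.180.

⟨r⟩ ≈ 6.18 Å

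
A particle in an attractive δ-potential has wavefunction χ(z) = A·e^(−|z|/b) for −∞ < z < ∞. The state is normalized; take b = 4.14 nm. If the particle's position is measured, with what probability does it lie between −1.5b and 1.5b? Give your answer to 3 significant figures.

|χ|² is the probability density, so P = ∫_{−1.5b}^{1.5b} |χ|² dz.
With A² fixed by ∫|χ|² = 1, i.e. A² = (b)^(−1), substitute and integrate.
Both integrals are even about z = 0, so only the z ≥ 0 halves are needed (the factors of 2 cancel). Substituting u = z/b, A² and the length scale cancel in the ratio: P = ∫_{0}^{1.5} e^(-2·u) du / ∫_{0}^{∞} e^(-2·u) du.
Using ∫ e^(-2·u) du = -e^(-2·u)/2, the numerator is 1/2 - e^(-3)/2 and the denominator is 1/2.
Evaluating gives P = 0.9502.

P ≈ 0.950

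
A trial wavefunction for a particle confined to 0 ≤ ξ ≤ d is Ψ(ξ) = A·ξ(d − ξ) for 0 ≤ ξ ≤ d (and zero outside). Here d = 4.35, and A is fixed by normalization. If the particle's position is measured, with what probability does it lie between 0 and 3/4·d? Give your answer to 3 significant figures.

P ≈ 0.896

The probability is P = ∫ |Ψ|² dξ over [0, 3/4·d].
The normalization integral ∫|Ψ|²dξ over the whole domain equals d^5/30·A², and A² cancels in the ratio.
Substituting u = ξ/d, A² and the length scale cancel in the ratio: P = ∫_{0}^{3/4} u^2·(1 - u)^2 du / ∫_{0}^{1} u^2·(1 - u)^2 du.
With ∫ u^2·(1 - u)^2 du = u^3·(6·u^2 - 15·u + 10)/30 + C, the region integral is 153/5120 and the full one is 1/30.
Evaluating gives P = 459/512.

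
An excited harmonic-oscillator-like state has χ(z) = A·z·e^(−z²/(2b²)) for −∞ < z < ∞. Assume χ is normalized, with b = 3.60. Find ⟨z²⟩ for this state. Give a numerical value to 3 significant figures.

⟨z^2⟩ ≈ 19.4

The expectation value is the |χ|²-weighted average of z^2: ∫ z^2|χ|² dz.
With ∫_{−∞}^{∞} z^(2m) e^(−αz²) dz = (2m−1)!!·√π / (2^m α^(m+1/2)), evaluating both integrals, ⟨z²⟩ = 3·b^2/2.
Putting b = 3.60 gives 19.44.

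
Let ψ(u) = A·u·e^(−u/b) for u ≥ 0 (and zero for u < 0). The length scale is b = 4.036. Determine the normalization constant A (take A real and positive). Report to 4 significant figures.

Normalization requires ∫|ψ|² du = 1, integrated from 0 to ∞.
Carrying out the integral gives A² · b^3/4.
With b = 4.036: A² = 0.060842 and A = 0.24666.

A ≈ 0.2467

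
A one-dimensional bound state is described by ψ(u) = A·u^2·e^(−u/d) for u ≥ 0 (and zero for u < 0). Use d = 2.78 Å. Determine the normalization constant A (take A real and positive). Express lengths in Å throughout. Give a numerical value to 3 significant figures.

Normalization requires ∫|ψ|² du = 1, integrated from 0 to ∞.
The integral (without the A² prefactor) comes out to 3·d^5/4.
Setting this equal to 1 gives A² = 1/(3·d^5/4).
Plugging in d = 2.78 yields A = 0.08961.

A ≈ 0.0896 Å^(-5/2)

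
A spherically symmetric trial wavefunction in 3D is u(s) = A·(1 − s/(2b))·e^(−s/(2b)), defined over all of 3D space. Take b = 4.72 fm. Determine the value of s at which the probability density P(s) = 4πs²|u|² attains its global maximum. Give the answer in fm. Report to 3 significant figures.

The maximum of P(s) = 4πs²|u|² occurs where its derivative vanishes.
Solving yields s = b·(√(5) + 3).
With b = 4.72, the most probable radial distance is 24.71 fm.

s ≈ 24.7 fm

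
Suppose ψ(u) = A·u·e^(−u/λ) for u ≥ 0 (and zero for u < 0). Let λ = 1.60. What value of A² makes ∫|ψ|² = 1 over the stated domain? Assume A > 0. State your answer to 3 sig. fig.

A^2 ≈ 0.977

Require ∫ |ψ|² du = 1 over the whole domain.
With ∫₀^∞ u^2 e^(−αu) du = 2!/α^3, with ψ = A·u·e^(−u/λ), the integral evaluates to A²·[λ^3/4].
With λ = 1.60: A² = 0.9766 and A = 0.9882.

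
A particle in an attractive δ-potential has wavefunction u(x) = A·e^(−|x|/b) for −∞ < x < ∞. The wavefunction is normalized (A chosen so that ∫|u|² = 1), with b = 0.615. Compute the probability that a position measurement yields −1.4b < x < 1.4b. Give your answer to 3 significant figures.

P ≈ 0.939

|u|² is the probability density, so P = ∫_{−1.4b}^{1.4b} |u|² dx.
With A² fixed by ∫|u|² = 1, i.e. A² = (b)^(−1), substitute and integrate.
By symmetry take twice the x ≥ 0 contribution in numerator and denominator; the 2's cancel. In terms of t = x/b (A² and the length scale cancel between numerator and denominator), P = [∫_{0}^{1.4} e^(-2·t) dt] / [∫_{0}^{∞} e^(-2·t) dt].
Using ∫ e^(-2·t) dt = -e^(-2·t)/2, the numerator is 1/2 - e^(-14/5)/2 and the denominator is 1/2.
This works out to P = 0.9392.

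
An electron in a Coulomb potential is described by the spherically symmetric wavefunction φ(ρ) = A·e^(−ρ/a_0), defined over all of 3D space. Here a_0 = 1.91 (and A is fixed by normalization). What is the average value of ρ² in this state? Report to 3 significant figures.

⟨ρ^2⟩ ≈ 10.9

By definition ⟨ρ²⟩ = ∫ ρ^2 |φ(ρ)|² 4πρ² dρ.
With ∫₀^∞ ρ^4 e^(−αρ) dρ = 4!/α^5, evaluating both integrals, ⟨ρ²⟩ = 3·a_0^2.
Putting a_0 = 1.91 gives 10.94.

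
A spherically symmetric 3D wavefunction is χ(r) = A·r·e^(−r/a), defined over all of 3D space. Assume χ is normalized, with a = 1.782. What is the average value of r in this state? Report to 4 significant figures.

⟨r⟩ = ∫ r |χ|² 4πr² dr over the full domain.
With ∫₀^∞ r^5 e^(−αr) dr = 5!/α^6, evaluating both integrals, ⟨r⟩ = 5·a/2.
Putting a = 1.782 gives 4.4550.

⟨r⟩ ≈ 4.455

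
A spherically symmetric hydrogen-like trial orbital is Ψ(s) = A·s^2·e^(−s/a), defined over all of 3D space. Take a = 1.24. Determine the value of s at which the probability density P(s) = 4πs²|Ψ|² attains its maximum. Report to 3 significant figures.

s ≈ 3.72

The maximum of P(s) = 4πs²|Ψ|² occurs where its derivative vanishes.
This gives s = 3·a.
With a = 1.24, the most probable radial distance is 3.720.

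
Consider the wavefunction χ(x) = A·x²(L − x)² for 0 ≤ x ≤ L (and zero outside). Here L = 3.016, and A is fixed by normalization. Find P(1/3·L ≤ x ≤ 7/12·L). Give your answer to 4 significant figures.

The probability is P = ∫ |χ|² dx over [1/3·L, 7/12·L].
Since A² = 1/(L^9/630), this is the region integral divided by the full normalization integral.
Let u = x/L; then A² and the length scale cancel, so P = ∫_{1/3}^{7/12} u^4·(1 - u)^4 du ÷ ∫_{0}^{1} u^4·(1 - u)^4 du.
Using ∫ u^4·(1 - u)^4 du = u^5·(70·u^4 - 315·u^3 + 540·u^2 - 420·u + 126)/630, the numerator is ≈ 0.000877499 and the denominator is 1/630.
Taking the ratio, P = 0.55282.

P ≈ 0.5528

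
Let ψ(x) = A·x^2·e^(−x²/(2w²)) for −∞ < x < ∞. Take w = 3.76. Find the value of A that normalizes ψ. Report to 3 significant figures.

Normalization requires ∫|ψ|² dx = 1, integrated from −∞ to ∞.
Using the Gaussian integral ∫_{−∞}^{∞} e^(−αx²) dx = √(π/α), carrying out the integral gives A² · 3·√(π)·w^5/4.
Setting this equal to 1 gives A² = 1/(3·√(π)·w^5/4).
With w = 3.76: A² = 0.001001 and A = 0.03164.

A ≈ 0.0316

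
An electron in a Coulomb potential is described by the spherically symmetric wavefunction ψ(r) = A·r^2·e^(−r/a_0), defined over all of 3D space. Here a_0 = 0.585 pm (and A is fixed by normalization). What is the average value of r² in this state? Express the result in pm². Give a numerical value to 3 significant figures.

⟨r²⟩ = ∫ r^2 |ψ|² 4πr² dr over the full domain.
Evaluating both integrals, ⟨r²⟩ = 14·a_0^2.
Putting a_0 = 0.585 gives 4.791.

⟨r^2⟩ ≈ 4.79 pm^2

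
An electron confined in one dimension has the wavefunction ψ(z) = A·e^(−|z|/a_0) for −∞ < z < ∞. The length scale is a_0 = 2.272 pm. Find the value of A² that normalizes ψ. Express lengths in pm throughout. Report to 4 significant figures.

We need A² ∫|f|² dz = 1, taking the integral from −∞ to ∞.
Recall ∫₀^∞ z^m e^(−z/β) dz = m!·β^(m+1), the integral (without the A² prefactor) comes out to a_0.
So A² = (a_0)^(−1).
Plugging in a_0 = 2.272 yields A = 0.66343.

A^2 ≈ 0.4401 pm^(-1)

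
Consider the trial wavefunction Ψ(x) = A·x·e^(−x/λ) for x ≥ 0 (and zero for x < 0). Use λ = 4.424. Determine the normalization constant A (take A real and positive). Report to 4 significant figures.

Require ∫ |Ψ|² dx = 1 over the whole domain.
With Ψ = A·x·e^(−x/λ), the integral evaluates to A²·[λ^3/4].
Plugging in λ = 4.424 yields A = 0.21494.

A ≈ 0.2149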